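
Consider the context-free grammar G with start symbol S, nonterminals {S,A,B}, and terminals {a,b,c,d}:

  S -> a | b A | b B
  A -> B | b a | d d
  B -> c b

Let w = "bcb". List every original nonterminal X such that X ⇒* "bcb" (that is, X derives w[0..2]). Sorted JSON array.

CNF form of G:
  S -> T0 A | T0 B | a
  A -> T0 T1 | T2 T0 | T3 T3
  B -> T2 T0
  T0 -> b
  T1 -> a
  T2 -> c
  T3 -> d

CYK table (by increasing span), restricted to cells inside w[0..2]:
  cell(0,0) b: {T0}  orig:{}
  cell(1,1) c: {T2}  orig:{}
  cell(2,2) b: {T0}  orig:{}
  cell(0,1) bc: ∅
  cell(1,2) cb: {A,B}
  cell(0,2) bcb: {S}

Original NTs in T[0,2] deriving "bcb": ["S"]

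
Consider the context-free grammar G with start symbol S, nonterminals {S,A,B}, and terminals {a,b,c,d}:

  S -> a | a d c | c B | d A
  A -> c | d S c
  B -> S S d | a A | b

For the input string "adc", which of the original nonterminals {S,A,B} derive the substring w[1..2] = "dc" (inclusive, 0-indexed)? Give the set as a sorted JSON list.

Convert to CNF:
  S -> T0 A | T1 B | T2 X5 | a
  A -> T0 X3 | c
  B -> S X4 | T2 A | b
  T0 -> d
  T1 -> c
  T2 -> a
  X3 -> S T1
  X4 -> S T0
  X5 -> T0 T1

CYK fill, restricted to cells inside w[1..2]:
  [1..1]={T0}  "d"  orig:{}
  [2..2]={A,T1}  "c"  orig:{A}
  [1..2]={S,X5}  "dc"  orig:{S}

Original NTs in T[1,2] deriving "dc": ["S"]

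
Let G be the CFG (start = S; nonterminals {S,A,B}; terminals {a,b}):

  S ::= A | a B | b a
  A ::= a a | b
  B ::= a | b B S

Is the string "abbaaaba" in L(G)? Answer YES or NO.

Convert to CNF:
  S -> T0 B | T0 T0 | T1 T0 | b
  A -> T0 T0 | b
  B -> T1 X2 | a
  T0 -> a
  T1 -> b
  X2 -> B S

CYK fill:
  T[0,0] 'a' = {B,T0}  orig:{B}
  T[1,1] 'b' = {A,S,T1}  orig:{A,S}
  T[2,2] 'b' = {A,S,T1}  orig:{A,S}
  T[3,3] 'a' = {B,T0}  orig:{B}
  T[4,4] 'a' = {B,T0}  orig:{B}
  T[5,5] 'a' = {B,T0}  orig:{B}
  T[6,6] 'b' = {A,S,T1}  orig:{A,S}
  T[7,7] 'a' = {B,T0}  orig:{B}
  T[0,1] 'ab' = {X2}  orig:{}
  T[1,2] 'bb' = ∅
  T[2,3] 'ba' = {S}
  T[3,4] 'aa' = {A,S}
  T[4,5] 'aa' = {A,S}
  T[5,6] 'ab' = {X2}  orig:{}
  T[6,7] 'ba' = {S}
  T[0,2] 'abb' = ∅
  T[1,3] 'bba' = ∅
  T[2,4] 'baa' = ∅
  T[3,5] 'aaa' = {X2}  orig:{}
  T[4,6] 'aab' = ∅
  T[5,7] 'aba' = {X2}  orig:{}
  T[0,3] 'abba' = ∅
  T[1,4] 'bbaa' = ∅
  T[2,5] 'baaa' = {B}
  T[3,6] 'aaab' = ∅
  T[4,7] 'aaba' = ∅
  T[0,4] 'abbaa' = ∅
  T[1,5] 'bbaaa' = ∅
  T[2,6] 'baaab' = {X2}  orig:{}
  T[3,7] 'aaaba' = ∅
  T[0,5] 'abbaaa' = ∅
  T[1,6] 'bbaaab' = {B}
  T[2,7] 'baaaba' = {X2}  orig:{}
  T[0,6] 'abbaaab' = {S}
  T[1,7] 'bbaaaba' = {B}
  T[0,7] 'abbaaaba' = {S}

S ∈ T[0,7] ⇒ YES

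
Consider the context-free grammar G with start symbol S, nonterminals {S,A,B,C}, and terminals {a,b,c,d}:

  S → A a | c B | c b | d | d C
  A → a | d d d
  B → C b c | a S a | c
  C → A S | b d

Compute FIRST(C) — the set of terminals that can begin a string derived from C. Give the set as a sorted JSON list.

FIRST iteration:
round 1:
  A via A→a: +{a}
  A via A→d d d: +{d}
  B via B→a S a: +{a}
  B via B→c: +{c}
  C via C→A S: +{a,d}
  C via C→b d: +{b}
  S via S→A a: +{a,d}
  S via S→c B: +{c}
  FIRST[S]={a,c,d}  FIRST[A]={a,d}  FIRST[B]={a,c}  FIRST[C]={a,b,d}
round 2:
  B via B→C b c: +{b,d}
  FIRST[S]={a,c,d}  FIRST[A]={a,d}  FIRST[B]={a,b,c,d}  FIRST[C]={a,b,d}
round 3: — fixpoint
  FIRST[S]={a,c,d}  FIRST[A]={a,d}  FIRST[B]={a,b,c,d}  FIRST[C]={a,b,d}

FIRST(C) = ["a", "b", "d"]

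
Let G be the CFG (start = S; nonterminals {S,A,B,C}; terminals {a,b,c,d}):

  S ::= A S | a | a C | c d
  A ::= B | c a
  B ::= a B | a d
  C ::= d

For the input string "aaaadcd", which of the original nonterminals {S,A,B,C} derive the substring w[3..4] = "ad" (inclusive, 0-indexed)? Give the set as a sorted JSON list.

Convert to CNF:
  S -> A S | T0 C | T2 T1 | a
  A -> T0 B | T0 T1 | T2 T0
  B -> T0 B | T0 T1
  C -> d
  T0 -> a
  T1 -> d
  T2 -> c

CYK table (by increasing span) — only the sub-triangle for w[3..4]:
  [3..3]={S,T0}  "a"  orig:{S}
  [4..4]={C,T1}  "d"  orig:{C}
  [3..4]={A,B,S}  "ad"

Original NTs in T[3,4] deriving "ad": ["A", "B", "S"]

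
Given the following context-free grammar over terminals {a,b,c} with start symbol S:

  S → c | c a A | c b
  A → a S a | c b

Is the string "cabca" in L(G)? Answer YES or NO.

Convert to CNF:
  S -> T1 T2 | T1 X4 | c
  A -> T0 X3 | T1 T2
  T0 -> a
  T1 -> c
  T2 -> b
  X3 -> S T0
  X4 -> T0 A

Fill CYK table bottom-up:
  T[0,0] 'c' = {S,T1}  orig:{S}
  T[1,1] 'a' = {T0}  orig:{}
  T[2,2] 'b' = {T2}  orig:{}
  T[3,3] 'c' = {S,T1}  orig:{S}
  T[4,4] 'a' = {T0}  orig:{}
  T[0,1] 'ca' = {X3}  orig:{}
  T[1,2] 'ab' = ∅
  T[2,3] 'bc' = ∅
  T[3,4] 'ca' = {X3}  orig:{}
  T[0,2] 'cab' = ∅
  T[1,3] 'abc' = ∅
  T[2,4] 'bca' = ∅
  T[0,3] 'cabc' = ∅
  T[1,4] 'abca' = ∅
  T[0,4] 'cabca' = ∅

S ∉ T[0,4] ⇒ NO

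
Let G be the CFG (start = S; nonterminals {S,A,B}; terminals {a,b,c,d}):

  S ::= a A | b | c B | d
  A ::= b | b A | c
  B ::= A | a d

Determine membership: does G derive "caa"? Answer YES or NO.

Convert to CNF:
  S -> T1 A | T3 B | b | d
  A -> T0 A | b | c
  B -> T0 A | T1 T2 | b | c
  T0 -> b
  T1 -> a
  T2 -> d
  T3 -> c

Fill CYK table bottom-up:
  [0..0]={A,B,T3}  "c"  orig:{A,B}
  [1..1]={T1}  "a"  orig:{}
  [2..2]={T1}  "a"  orig:{}
  [0..1]=∅  "ca"
  [1..2]=∅  "aa"
  [0..2]=∅  "caa"

S ∉ T[0,2] ⇒ NO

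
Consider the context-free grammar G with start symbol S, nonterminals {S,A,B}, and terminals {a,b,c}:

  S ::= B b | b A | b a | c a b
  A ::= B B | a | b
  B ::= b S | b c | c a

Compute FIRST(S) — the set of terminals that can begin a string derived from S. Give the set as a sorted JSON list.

FIRST sets, iterate to fixpoint:
round 1:
  A via A→a: +{a}
  A via A→b: +{b}
  B via B→b S: +{b}
  B via B→c a: +{c}
  S via S→B b: +{b,c}
  FIRST[S]={b,c}  FIRST[A]={a,b}  FIRST[B]={b,c}
round 2:
  A via A→B B: +{c}
  FIRST[S]={b,c}  FIRST[A]={a,b,c}  FIRST[B]={b,c}
round 3: (stable)
  FIRST[S]={b,c}  FIRST[A]={a,b,c}  FIRST[B]={b,c}

FIRST(S) = ["b", "c"]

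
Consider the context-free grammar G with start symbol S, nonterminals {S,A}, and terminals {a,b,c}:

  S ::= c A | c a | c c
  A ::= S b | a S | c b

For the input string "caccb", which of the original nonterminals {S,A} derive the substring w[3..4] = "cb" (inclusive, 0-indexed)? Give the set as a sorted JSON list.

CNF form of G:
  S -> T2 A | T2 T1 | T2 T2
  A -> S T0 | T1 S | T2 T0
  T0 -> b
  T1 -> a
  T2 -> c

CYK table (by increasing span) — only the sub-triangle for w[3..4]:
  [3..3]={T2}  "c"  orig:{}
  [4..4]={T0}  "b"  orig:{}
  [3..4]={A}  "cb"

Original NTs in T[3,4] deriving "cb": ["A"]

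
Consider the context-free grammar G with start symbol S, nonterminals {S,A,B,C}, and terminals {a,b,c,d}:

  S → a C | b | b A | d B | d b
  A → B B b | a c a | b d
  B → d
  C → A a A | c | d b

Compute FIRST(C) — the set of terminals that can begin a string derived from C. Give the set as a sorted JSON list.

Compute FIRST by fixpoint:
round 1:
  A via A→a c a: +{a}
  A via A→b d: +{b}
  B via B→d: +{d}
  C via C→A a A: +{a,b}
  C via C→c: +{c}
  C via C→d b: +{d}
  S via S→a C: +{a}
  S via S→b: +{b}
  S via S→d B: +{d}
  FIRST(S)={a,b,d}  FIRST(A)={a,b}  FIRST(B)={d}  FIRST(C)={a,b,c,d}
round 2:
  A via A→B B b: +{d}
  FIRST(S)={a,b,d}  FIRST(A)={a,b,d}  FIRST(B)={d}  FIRST(C)={a,b,c,d}
round 3: (no change)
  FIRST(S)={a,b,d}  FIRST(A)={a,b,d}  FIRST(B)={d}  FIRST(C)={a,b,c,d}

FIRST(C) = ["a", "b", "c", "d"]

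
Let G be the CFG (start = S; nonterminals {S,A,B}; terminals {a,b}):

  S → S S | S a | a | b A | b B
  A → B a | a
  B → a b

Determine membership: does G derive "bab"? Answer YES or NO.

Convert to CNF:
  S -> S S | S T0 | T1 A | T1 B | a
  A -> B T0 | a
  B -> T0 T1
  T0 -> a
  T1 -> b

CYK fill:
  cell(0,0) b: {T1}  orig:{}
  cell(1,1) a: {A,S,T0}  orig:{A,S}
  cell(2,2) b: {T1}  orig:{}
  cell(0,1) ba: {S}
  cell(1,2) ab: {B}
  cell(0,2) bab: {S}

S ∈ T[0,2] ⇒ YES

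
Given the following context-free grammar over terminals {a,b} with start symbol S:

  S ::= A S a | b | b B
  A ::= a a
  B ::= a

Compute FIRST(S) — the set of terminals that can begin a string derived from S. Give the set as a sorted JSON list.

FIRST sets, iterate to fixpoint:
[1]
  A via A→a a: +{a}
  B via B→a: +{a}
  S via S→A S a: +{a}
  S via S→b: +{b}
  S: {a,b}  A: {a}  B: {a}
[2] done
  S: {a,b}  A: {a}  B: {a}

FIRST(S) = ["a", "b"]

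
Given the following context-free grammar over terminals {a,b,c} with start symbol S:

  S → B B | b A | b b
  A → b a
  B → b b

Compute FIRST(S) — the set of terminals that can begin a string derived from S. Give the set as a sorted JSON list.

FIRST iteration:
iter 1:
  A via A→b a: +{b}
  B via B→b b: +{b}
  S via S→B B: +{b}
  FIRST[S]={b}  FIRST[A]={b}  FIRST[B]={b}
iter 2: (stable)
  FIRST[S]={b}  FIRST[A]={b}  FIRST[B]={b}

FIRST(S) = ["b"]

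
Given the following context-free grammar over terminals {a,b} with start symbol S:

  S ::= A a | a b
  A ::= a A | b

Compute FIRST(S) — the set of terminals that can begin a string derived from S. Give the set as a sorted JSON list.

FIRST sets, iterate to fixpoint:
iter 1:
  A via A→a A: +{a}
  A via A→b: +{b}
  S via S→A a: +{a,b}
  FIRST(S)={a,b}  FIRST(A)={a,b}
iter 2: — fixpoint
  FIRST(S)={a,b}  FIRST(A)={a,b}

FIRST(S) = ["a", "b"]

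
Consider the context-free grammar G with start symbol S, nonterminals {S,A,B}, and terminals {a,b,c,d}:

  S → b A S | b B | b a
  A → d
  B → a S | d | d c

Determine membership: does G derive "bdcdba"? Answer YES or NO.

CNF form of G:
  S -> T3 B | T3 T0 | T3 X4
  A -> d
  B -> T0 S | T1 T2 | d
  T0 -> a
  T1 -> d
  T2 -> c
  T3 -> b
  X4 -> A S

CYK table (by increasing span):
  T[0,0] 'b' = {T3}  orig:{}
  T[1,1] 'd' = {A,B,T1}  orig:{A,B}
  T[2,2] 'c' = {T2}  orig:{}
  T[3,3] 'd' = {A,B,T1}  orig:{A,B}
  T[4,4] 'b' = {T3}  orig:{}
  T[5,5] 'a' = {T0}  orig:{}
  T[0,1] 'bd' = {S}
  T[1,2] 'dc' = {B}
  T[2,3] 'cd' = ∅
  T[3,4] 'db' = ∅
  T[4,5] 'ba' = {S}
  T[0,2] 'bdc' = {S}
  T[1,3] 'dcd' = ∅
  T[2,4] 'cdb' = ∅
  T[3,5] 'dba' = {X4}  orig:{}
  T[0,3] 'bdcd' = ∅
  T[1,4] 'dcdb' = ∅
  T[2,5] 'cdba' = ∅
  T[0,4] 'bdcdb' = ∅
  T[1,5] 'dcdba' = ∅
  T[0,5] 'bdcdba' = ∅

S ∉ T[0,5] ⇒ NO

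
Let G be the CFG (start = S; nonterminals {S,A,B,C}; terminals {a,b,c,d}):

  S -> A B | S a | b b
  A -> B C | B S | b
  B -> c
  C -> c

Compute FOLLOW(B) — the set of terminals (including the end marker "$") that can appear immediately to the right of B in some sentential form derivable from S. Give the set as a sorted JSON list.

Compute FIRST by fixpoint:
round 1:
  A via A→b: +{b}
  B via B→c: +{c}
  C via C→c: +{c}
  S via S→A B: +{b}
  FIRST[S]={b}  FIRST[A]={b}  FIRST[B]={c}  FIRST[C]={c}
round 2:
  A via A→B C: +{c}
  S via S→A B: +{c}
  FIRST[S]={b,c}  FIRST[A]={b,c}  FIRST[B]={c}  FIRST[C]={c}
round 3: done
  FIRST[S]={b,c}  FIRST[A]={b,c}  FIRST[B]={c}  FIRST[C]={c}

Compute FOLLOW by fixpoint:
initialize: $ ∈ FOLLOW(S)
pass 1:
  A→B C: FOLLOW(B) ⊇ FIRST(C) = {c}; new: +{c}
  A→B S: FOLLOW(B) ⊇ FIRST(S) = {b,c}; new: +{b}
  S→A B: FOLLOW(A) ⊇ FIRST(B) = {c}; new: +{c}
  S→A B: FOLLOW(B) ⊇ FOLLOW(S) ⊇ {$}; new: +{$}
  S→S a: FOLLOW(S) ⊇ FIRST(a) = {a}; new: +{a}
  FOLLOW[S]={$,a}  FOLLOW[A]={c}  FOLLOW[B]={$,b,c}  FOLLOW[C]={}
pass 2:
  A→B C: FOLLOW(C) ⊇ FOLLOW(A) ⊇ {c}; new: +{c}
  A→B S: FOLLOW(S) ⊇ FOLLOW(A) ⊇ {c}; new: +{c}
  S→A B: FOLLOW(B) ⊇ FOLLOW(S) ⊇ {$,a,c}; new: +{a}
  FOLLOW[S]={$,a,c}  FOLLOW[A]={c}  FOLLOW[B]={$,a,b,c}  FOLLOW[C]={c}
pass 3: done
  FOLLOW[S]={$,a,c}  FOLLOW[A]={c}  FOLLOW[B]={$,a,b,c}  FOLLOW[C]={c}

FOLLOW(B) = ["$", "a", "b", "c"]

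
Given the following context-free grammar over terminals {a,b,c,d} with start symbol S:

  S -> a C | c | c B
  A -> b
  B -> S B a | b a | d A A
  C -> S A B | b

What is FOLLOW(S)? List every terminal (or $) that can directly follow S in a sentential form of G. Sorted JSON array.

Compute FIRST by fixpoint:
round 1:
  A via A→b: +{b}
  B via B→b a: +{b}
  B via B→d A A: +{d}
  C via C→b: +{b}
  S via S→a C: +{a}
  S via S→c: +{c}
  FIRST(S)={a,c}  FIRST(A)={b}  FIRST(B)={b,d}  FIRST(C)={b}
round 2:
  B via B→S B a: +{a,c}
  C via C→S A B: +{a,c}
  FIRST(S)={a,c}  FIRST(A)={b}  FIRST(B)={a,b,c,d}  FIRST(C)={a,b,c}
round 3: — fixpoint
  FIRST(S)={a,c}  FIRST(A)={b}  FIRST(B)={a,b,c,d}  FIRST(C)={a,b,c}

FOLLOW iteration:
seed FOLLOW(S) with $
pass 1:
  B→S B a: FOLLOW(S) ⊇ FIRST(B) = {a,b,c,d}; new: +{a,b,c,d}
  B→S B a: FOLLOW(B) ⊇ FIRST(a) = {a}; new: +{a}
  B→d A A: FOLLOW(A) ⊇ FIRST(A) = {b}; new: +{b}
  B→d A A: FOLLOW(A) ⊇ FOLLOW(B) ⊇ {a}; new: +{a}
  C→S A B: FOLLOW(A) ⊇ FIRST(B) = {a,b,c,d}; new: +{c,d}
  S→a C: FOLLOW(C) ⊇ FOLLOW(S) ⊇ {$,a,b,c,d}; new: +{$,a,b,c,d}
  S→c B: FOLLOW(B) ⊇ FOLLOW(S) ⊇ {$,a,b,c,d}; new: +{$,b,c,d}
  S: {$,a,b,c,d}  A: {a,b,c,d}  B: {$,a,b,c,d}  C: {$,a,b,c,d}
pass 2:
  B→d A A: FOLLOW(A) ⊇ FOLLOW(B) ⊇ {$,a,b,c,d}; new: +{$}
  S: {$,a,b,c,d}  A: {$,a,b,c,d}  B: {$,a,b,c,d}  C: {$,a,b,c,d}
pass 3: (stable)
  S: {$,a,b,c,d}  A: {$,a,b,c,d}  B: {$,a,b,c,d}  C: {$,a,b,c,d}

FOLLOW(S) = ["$", "a", "b", "c", "d"]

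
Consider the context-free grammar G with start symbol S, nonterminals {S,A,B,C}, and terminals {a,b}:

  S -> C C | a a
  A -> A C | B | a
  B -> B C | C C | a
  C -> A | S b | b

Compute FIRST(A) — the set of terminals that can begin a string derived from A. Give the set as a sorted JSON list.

FIRST sets, iterate to fixpoint:
iter 1:
  A via A→a: +{a}
  B via B→a: +{a}
  C via C→A: +{a}
  C via C→b: +{b}
  S via S→C C: +{a,b}
  FIRST(S)={a,b}  FIRST(A)={a}  FIRST(B)={a}  FIRST(C)={a,b}
iter 2:
  B via B→C C: +{b}
  FIRST(S)={a,b}  FIRST(A)={a}  FIRST(B)={a,b}  FIRST(C)={a,b}
iter 3:
  A via A→B: +{b}
  FIRST(S)={a,b}  FIRST(A)={a,b}  FIRST(B)={a,b}  FIRST(C)={a,b}
iter 4: (no change)
  FIRST(S)={a,b}  FIRST(A)={a,b}  FIRST(B)={a,b}  FIRST(C)={a,b}

FIRST(A) = ["a", "b"]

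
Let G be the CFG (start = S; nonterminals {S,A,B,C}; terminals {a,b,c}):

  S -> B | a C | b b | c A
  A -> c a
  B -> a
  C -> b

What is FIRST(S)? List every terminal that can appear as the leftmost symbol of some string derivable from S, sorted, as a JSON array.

Compute FIRST by fixpoint:
iter 1:
  A via A→c a: +{c}
  B via B→a: +{a}
  C via C→b: +{b}
  S via S→B: +{a}
  S via S→b b: +{b}
  S via S→c A: +{c}
  S: {a,b,c}  A: {c}  B: {a}  C: {b}
iter 2: — fixpoint
  S: {a,b,c}  A: {c}  B: {a}  C: {b}

FIRST(S) = ["a", "b", "c"]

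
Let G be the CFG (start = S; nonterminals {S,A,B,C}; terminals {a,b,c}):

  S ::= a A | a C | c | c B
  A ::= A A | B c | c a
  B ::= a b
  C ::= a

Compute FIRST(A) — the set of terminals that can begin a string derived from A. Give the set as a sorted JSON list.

FIRST iteration:
[1]
  A via A→c a: +{c}
  B via B→a b: +{a}
  C via C→a: +{a}
  S via S→a A: +{a}
  S via S→c: +{c}
  FIRST(S)={a,c}  FIRST(A)={c}  FIRST(B)={a}  FIRST(C)={a}
[2]
  A via A→B c: +{a}
  FIRST(S)={a,c}  FIRST(A)={a,c}  FIRST(B)={a}  FIRST(C)={a}
[3] — fixpoint
  FIRST(S)={a,c}  FIRST(A)={a,c}  FIRST(B)={a}  FIRST(C)={a}

FIRST(A) = ["a", "c"]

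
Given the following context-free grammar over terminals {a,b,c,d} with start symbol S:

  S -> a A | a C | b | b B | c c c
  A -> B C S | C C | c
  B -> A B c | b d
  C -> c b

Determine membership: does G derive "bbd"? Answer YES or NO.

Convert to CNF:
  S -> T0 X6 | T1 B | T3 A | T3 C | b
  A -> B X4 | C C | c
  B -> A X5 | T1 T2
  C -> T0 T1
  T0 -> c
  T1 -> b
  T2 -> d
  T3 -> a
  X4 -> C S
  X5 -> B T0
  X6 -> T0 T0

CYK fill:
  [0..0]={S,T1}  "b"  orig:{S}
  [1..1]={S,T1}  "b"  orig:{S}
  [2..2]={T2}  "d"  orig:{}
  [0..1]=∅  "bb"
  [1..2]={B}  "bd"
  [0..2]={S}  "bbd"

S ∈ T[0,2] ⇒ YES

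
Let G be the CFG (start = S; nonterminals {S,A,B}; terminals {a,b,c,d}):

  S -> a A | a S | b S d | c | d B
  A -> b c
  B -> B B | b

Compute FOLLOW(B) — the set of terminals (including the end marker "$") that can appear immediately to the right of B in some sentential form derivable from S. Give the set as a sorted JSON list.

FIRST iteration:
[1]
  A via A→b c: +{b}
  B via B→b: +{b}
  S via S→a A: +{a}
  S via S→b S d: +{b}
  S via S→c: +{c}
  S via S→d B: +{d}
  FIRST[S]={a,b,c,d}  FIRST[A]={b}  FIRST[B]={b}
[2] (stable)
  FIRST[S]={a,b,c,d}  FIRST[A]={b}  FIRST[B]={b}

FOLLOW iteration:
FOLLOW(S) := {$}
round 1:
  B→B B: FOLLOW(B) ⊇ FIRST(B) = {b}; new: +{b}
  S→a A: FOLLOW(A) ⊇ FOLLOW(S) ⊇ {$}; new: +{$}
  S→b S d: FOLLOW(S) ⊇ FIRST(d) = {d}; new: +{d}
  S→d B: FOLLOW(B) ⊇ FOLLOW(S) ⊇ {$,d}; new: +{$,d}
  FOLLOW(S)={$,d}  FOLLOW(A)={$}  FOLLOW(B)={$,b,d}
round 2:
  S→a A: FOLLOW(A) ⊇ FOLLOW(S) ⊇ {$,d}; new: +{d}
  FOLLOW(S)={$,d}  FOLLOW(A)={$,d}  FOLLOW(B)={$,b,d}
round 3: (no change)
  FOLLOW(S)={$,d}  FOLLOW(A)={$,d}  FOLLOW(B)={$,b,d}

FOLLOW(B) = ["$", "b", "d"]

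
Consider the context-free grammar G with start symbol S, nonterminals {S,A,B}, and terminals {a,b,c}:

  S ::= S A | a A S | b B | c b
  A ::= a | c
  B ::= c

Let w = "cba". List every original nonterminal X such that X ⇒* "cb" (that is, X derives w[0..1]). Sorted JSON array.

Convert to CNF:
  S -> S A | T0 X3 | T1 B | T2 T1
  A -> a | c
  B -> c
  T0 -> a
  T1 -> b
  T2 -> c
  X3 -> A S

CYK fill (cells [i..j] with 0 ≤ i ≤ j ≤ 1 only):
  cell(0,0) c: {A,B,T2}  orig:{A,B}
  cell(1,1) b: {T1}  orig:{}
  cell(0,1) cb: {S}

Original NTs in T[0,1] deriving "cb": ["S"]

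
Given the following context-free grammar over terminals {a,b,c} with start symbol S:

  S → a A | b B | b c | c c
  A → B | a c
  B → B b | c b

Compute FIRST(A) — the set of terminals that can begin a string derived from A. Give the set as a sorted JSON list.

FIRST iteration:
round 1:
  A via A→a c: +{a}
  B via B→c b: +{c}
  S via S→a A: +{a}
  S via S→b B: +{b}
  S via S→c c: +{c}
  FIRST(S)={a,b,c}  FIRST(A)={a}  FIRST(B)={c}
round 2:
  A via A→B: +{c}
  FIRST(S)={a,b,c}  FIRST(A)={a,c}  FIRST(B)={c}
round 3: — fixpoint
  FIRST(S)={a,b,c}  FIRST(A)={a,c}  FIRST(B)={c}

FIRST(A) = ["a", "c"]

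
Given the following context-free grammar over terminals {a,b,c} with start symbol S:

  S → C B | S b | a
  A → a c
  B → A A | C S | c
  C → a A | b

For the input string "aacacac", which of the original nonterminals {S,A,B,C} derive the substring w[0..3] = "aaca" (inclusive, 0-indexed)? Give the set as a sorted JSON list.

CNF form of G:
  S -> C B | S T2 | a
  A -> T0 T1
  B -> A A | C S | c
  C -> T0 A | b
  T0 -> a
  T1 -> c
  T2 -> b

CYK fill (cells [i..j] with 0 ≤ i ≤ j ≤ 3 only):
  T[0,0] 'a' = {S,T0}  orig:{S}
  T[1,1] 'a' = {S,T0}  orig:{S}
  T[2,2] 'c' = {B,T1}  orig:{B}
  T[3,3] 'a' = {S,T0}  orig:{S}
  T[0,1] 'aa' = ∅
  T[1,2] 'ac' = {A}
  T[2,3] 'ca' = ∅
  T[0,2] 'aac' = {C}
  T[1,3] 'aca' = ∅
  T[0,3] 'aaca' = {B}

Original NTs in T[0,3] deriving "aaca": ["B"]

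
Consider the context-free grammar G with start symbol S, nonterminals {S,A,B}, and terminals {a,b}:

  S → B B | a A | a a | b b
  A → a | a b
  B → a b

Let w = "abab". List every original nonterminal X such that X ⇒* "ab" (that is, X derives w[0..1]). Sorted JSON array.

Convert to CNF:
  S -> B B | T0 A | T0 T0 | T1 T1
  A -> T0 T1 | a
  B -> T0 T1
  T0 -> a
  T1 -> b

Fill CYK table bottom-up, restricted to cells inside w[0..1]:
  T[0,0] 'a' = {A,T0}  orig:{A}
  T[1,1] 'b' = {T1}  orig:{}
  T[0,1] 'ab' = {A,B}

Original NTs in T[0,1] deriving "ab": ["A", "B"]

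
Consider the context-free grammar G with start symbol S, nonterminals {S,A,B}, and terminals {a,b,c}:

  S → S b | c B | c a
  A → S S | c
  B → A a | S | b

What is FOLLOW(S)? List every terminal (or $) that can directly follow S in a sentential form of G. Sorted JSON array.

FIRST sets, iterate to fixpoint:
pass 1:
  A via A→c: +{c}
  B via B→A a: +{c}
  B via B→b: +{b}
  S via S→c B: +{c}
  S: {c}  A: {c}  B: {b,c}
pass 2: — fixpoint
  S: {c}  A: {c}  B: {b,c}

FOLLOW iteration:
initialize: $ ∈ FOLLOW(S)
round 1:
  A→S S: FOLLOW(S) ⊇ FIRST(S) = {c}; new: +{c}
  B→A a: FOLLOW(A) ⊇ FIRST(a) = {a}; new: +{a}
  S→S b: FOLLOW(S) ⊇ FIRST(b) = {b}; new: +{b}
  S→c B: FOLLOW(B) ⊇ FOLLOW(S) ⊇ {$,b,c}; new: +{$,b,c}
  FOLLOW(S)={$,b,c}  FOLLOW(A)={a}  FOLLOW(B)={$,b,c}
round 2:
  A→S S: FOLLOW(S) ⊇ FOLLOW(A) ⊇ {a}; new: +{a}
  S→c B: FOLLOW(B) ⊇ FOLLOW(S) ⊇ {$,a,b,c}; new: +{a}
  FOLLOW(S)={$,a,b,c}  FOLLOW(A)={a}  FOLLOW(B)={$,a,b,c}
round 3: (no change)
  FOLLOW(S)={$,a,b,c}  FOLLOW(A)={a}  FOLLOW(B)={$,a,b,c}

FOLLOW(S) = ["$", "a", "b", "c"]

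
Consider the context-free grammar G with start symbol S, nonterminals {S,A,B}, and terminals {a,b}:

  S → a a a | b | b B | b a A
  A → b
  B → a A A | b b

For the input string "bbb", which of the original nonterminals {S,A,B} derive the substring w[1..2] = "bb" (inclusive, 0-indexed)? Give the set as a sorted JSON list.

Convert to CNF:
  S -> T0 X3 | T1 B | T1 X4 | b
  A -> b
  B -> T0 X2 | T1 T1
  T0 -> a
  T1 -> b
  X2 -> A A
  X3 -> T0 T0
  X4 -> T0 A

CYK fill (cells [i..j] with 1 ≤ i ≤ j ≤ 2 only):
  T[1,1] 'b' = {A,S,T1}  orig:{A,S}
  T[2,2] 'b' = {A,S,T1}  orig:{A,S}
  T[1,2] 'bb' = {B,X2}  orig:{B}

Original NTs in T[1,2] deriving "bb": ["B"]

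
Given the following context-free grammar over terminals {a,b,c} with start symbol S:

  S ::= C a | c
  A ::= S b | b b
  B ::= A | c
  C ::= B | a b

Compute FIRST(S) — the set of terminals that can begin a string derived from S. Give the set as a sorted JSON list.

Compute FIRST by fixpoint:
pass 1:
  A via A→b b: +{b}
  B via B→A: +{b}
  B via B→c: +{c}
  C via C→B: +{b,c}
  C via C→a b: +{a}
  S via S→C a: +{a,b,c}
  FIRST(S)={a,b,c}  FIRST(A)={b}  FIRST(B)={b,c}  FIRST(C)={a,b,c}
pass 2:
  A via A→S b: +{a,c}
  B via B→A: +{a}
  FIRST(S)={a,b,c}  FIRST(A)={a,b,c}  FIRST(B)={a,b,c}  FIRST(C)={a,b,c}
pass 3: — fixpoint
  FIRST(S)={a,b,c}  FIRST(A)={a,b,c}  FIRST(B)={a,b,c}  FIRST(C)={a,b,c}

FIRST(S) = ["a", "b", "c"]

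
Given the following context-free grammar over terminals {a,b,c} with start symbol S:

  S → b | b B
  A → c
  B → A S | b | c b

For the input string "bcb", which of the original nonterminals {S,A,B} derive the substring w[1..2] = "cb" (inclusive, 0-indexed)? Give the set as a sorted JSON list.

Convert to CNF:
  S -> T1 B | b
  A -> c
  B -> A S | T0 T1 | b
  T0 -> c
  T1 -> b

Fill CYK table bottom-up — only the sub-triangle for w[1..2]:
  [1..1]={A,T0}  "c"  orig:{A}
  [2..2]={B,S,T1}  "b"  orig:{B,S}
  [1..2]={B}  "cb"

Original NTs in T[1,2] deriving "cb": ["B"]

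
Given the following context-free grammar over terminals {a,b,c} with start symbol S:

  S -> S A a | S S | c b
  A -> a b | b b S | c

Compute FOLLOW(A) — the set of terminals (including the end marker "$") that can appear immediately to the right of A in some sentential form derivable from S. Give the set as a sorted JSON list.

Compute FIRST by fixpoint:
iter 1:
  A via A→a b: +{a}
  A via A→b b S: +{b}
  A via A→c: +{c}
  S via S→c b: +{c}
  FIRST[S]={c}  FIRST[A]={a,b,c}
iter 2: done
  FIRST[S]={c}  FIRST[A]={a,b,c}

FOLLOW iteration:
seed FOLLOW(S) with $
[1]
  S→S A a: FOLLOW(S) ⊇ FIRST(A) = {a,b,c}; new: +{a,b,c}
  S→S A a: FOLLOW(A) ⊇ FIRST(a) = {a}; new: +{a}
  FOLLOW[S]={$,a,b,c}  FOLLOW[A]={a}
[2] (no change)
  FOLLOW[S]={$,a,b,c}  FOLLOW[A]={a}

FOLLOW(A) = ["a"]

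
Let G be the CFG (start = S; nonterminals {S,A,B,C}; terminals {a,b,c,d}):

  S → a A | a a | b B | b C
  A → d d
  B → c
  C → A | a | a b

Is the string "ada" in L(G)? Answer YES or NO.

CNF form of G:
  S -> T1 A | T1 T1 | T2 B | T2 C
  A -> T0 T0
  B -> c
  C -> T0 T0 | T1 T2 | a
  T0 -> d
  T1 -> a
  T2 -> b

CYK fill:
  cell(0,0) a: {C,T1}  orig:{C}
  cell(1,1) d: {T0}  orig:{}
  cell(2,2) a: {C,T1}  orig:{C}
  cell(0,1) ad: ∅
  cell(1,2) da: ∅
  cell(0,2) ada: ∅

S ∉ T[0,2] ⇒ NO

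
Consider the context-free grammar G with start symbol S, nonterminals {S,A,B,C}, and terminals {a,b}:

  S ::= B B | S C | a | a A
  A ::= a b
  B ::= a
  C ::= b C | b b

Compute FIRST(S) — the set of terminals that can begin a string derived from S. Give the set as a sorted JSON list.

FIRST sets, iterate to fixpoint:
iter 1:
  A via A→a b: +{a}
  B via B→a: +{a}
  C via C→b C: +{b}
  S via S→B B: +{a}
  FIRST(S)={a}  FIRST(A)={a}  FIRST(B)={a}  FIRST(C)={b}
iter 2: (no change)
  FIRST(S)={a}  FIRST(A)={a}  FIRST(B)={a}  FIRST(C)={b}

FIRST(S) = ["a"]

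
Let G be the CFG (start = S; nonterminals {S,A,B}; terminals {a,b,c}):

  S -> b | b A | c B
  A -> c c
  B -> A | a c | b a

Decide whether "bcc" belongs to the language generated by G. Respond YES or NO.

CNF form of G:
  S -> T0 B | T2 A | b
  A -> T0 T0
  B -> T0 T0 | T1 T0 | T2 T1
  T0 -> c
  T1 -> a
  T2 -> b

CYK table (by increasing span):
  [0..0]={S,T2}  "b"  orig:{S}
  [1..1]={T0}  "c"  orig:{}
  [2..2]={T0}  "c"  orig:{}
  [0..1]=∅  "bc"
  [1..2]={A,B}  "cc"
  [0..2]={S}  "bcc"

S ∈ T[0,2] ⇒ YES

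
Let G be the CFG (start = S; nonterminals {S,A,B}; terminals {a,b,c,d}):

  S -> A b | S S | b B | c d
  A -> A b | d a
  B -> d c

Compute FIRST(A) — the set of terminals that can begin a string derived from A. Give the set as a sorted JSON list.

Compute FIRST by fixpoint:
[1]
  A via A→d a: +{d}
  B via B→d c: +{d}
  S via S→A b: +{d}
  S via S→b B: +{b}
  S via S→c d: +{c}
  S: {b,c,d}  A: {d}  B: {d}
[2] (no change)
  S: {b,c,d}  A: {d}  B: {d}

FIRST(A) = ["d"]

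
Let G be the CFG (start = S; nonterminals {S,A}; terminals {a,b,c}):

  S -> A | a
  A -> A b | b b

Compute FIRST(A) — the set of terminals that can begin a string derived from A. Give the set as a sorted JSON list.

FIRST sets, iterate to fixpoint:
round 1:
  A via A→b b: +{b}
  S via S→A: +{b}
  S via S→a: +{a}
  FIRST[S]={a,b}  FIRST[A]={b}
round 2: — fixpoint
  FIRST[S]={a,b}  FIRST[A]={b}

FIRST(A) = ["b"]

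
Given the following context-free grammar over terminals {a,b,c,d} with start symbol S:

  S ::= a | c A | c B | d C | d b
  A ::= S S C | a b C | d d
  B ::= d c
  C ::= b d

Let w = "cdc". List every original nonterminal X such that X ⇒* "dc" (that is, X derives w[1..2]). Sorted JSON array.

Convert to CNF:
  S -> T2 C | T2 T1 | T3 A | T3 B | a
  A -> S X4 | T0 X5 | T2 T2
  B -> T2 T3
  C -> T1 T2
  T0 -> a
  T1 -> b
  T2 -> d
  T3 -> c
  X4 -> S C
  X5 -> T1 C

CYK fill — only the sub-triangle for w[1..2]:
  cell(1,1) d: {T2}  orig:{}
  cell(2,2) c: {T3}  orig:{}
  cell(1,2) dc: {B}

Original NTs in T[1,2] deriving "dc": ["B"]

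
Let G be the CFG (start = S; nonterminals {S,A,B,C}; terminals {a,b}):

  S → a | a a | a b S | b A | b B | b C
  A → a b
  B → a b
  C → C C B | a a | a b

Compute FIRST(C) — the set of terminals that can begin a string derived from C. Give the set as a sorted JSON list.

FIRST iteration:
iter 1:
  A via A→a b: +{a}
  B via B→a b: +{a}
  C via C→a a: +{a}
  S via S→a: +{a}
  S via S→b A: +{b}
  FIRST[S]={a,b}  FIRST[A]={a}  FIRST[B]={a}  FIRST[C]={a}
iter 2: (no change)
  FIRST[S]={a,b}  FIRST[A]={a}  FIRST[B]={a}  FIRST[C]={a}

FIRST(C) = ["a"]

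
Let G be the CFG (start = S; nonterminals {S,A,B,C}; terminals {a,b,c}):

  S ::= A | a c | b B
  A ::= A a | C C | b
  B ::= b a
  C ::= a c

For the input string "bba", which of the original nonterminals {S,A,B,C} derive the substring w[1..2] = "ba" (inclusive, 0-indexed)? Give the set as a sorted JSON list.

Convert to CNF:
  S -> A T0 | C C | T0 T2 | T1 B | b
  A -> A T0 | C C | b
  B -> T1 T0
  C -> T0 T2
  T0 -> a
  T1 -> b
  T2 -> c

Fill CYK table bottom-up, restricted to cells inside w[1..2]:
  cell(1,1) b: {A,S,T1}  orig:{A,S}
  cell(2,2) a: {T0}  orig:{}
  cell(1,2) ba: {A,B,S}

Original NTs in T[1,2] deriving "ba": ["A", "B", "S"]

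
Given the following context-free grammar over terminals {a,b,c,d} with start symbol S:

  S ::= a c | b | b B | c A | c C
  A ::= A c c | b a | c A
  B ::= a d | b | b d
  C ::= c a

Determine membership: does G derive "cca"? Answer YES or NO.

Convert to CNF:
  S -> T0 A | T0 C | T1 B | T2 T0 | b
  A -> A X4 | T0 A | T1 T2
  B -> T1 T3 | T2 T3 | b
  C -> T0 T2
  T0 -> c
  T1 -> b
  T2 -> a
  T3 -> d
  X4 -> T0 T0

Fill CYK table bottom-up:
  cell(0,0) c: {T0}  orig:{}
  cell(1,1) c: {T0}  orig:{}
  cell(2,2) a: {T2}  orig:{}
  cell(0,1) cc: {X4}  orig:{}
  cell(1,2) ca: {C}
  cell(0,2) cca: {S}

S ∈ T[0,2] ⇒ YES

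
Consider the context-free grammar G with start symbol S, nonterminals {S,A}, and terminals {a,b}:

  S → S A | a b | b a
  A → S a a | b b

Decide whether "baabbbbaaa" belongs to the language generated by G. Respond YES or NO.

CNF form of G:
  S -> S A | T0 T1 | T1 T0
  A -> S X2 | T1 T1
  T0 -> a
  T1 -> b
  X2 -> T0 T0

CYK fill:
  T[0,0] 'b' = {T1}  orig:{}
  T[1,1] 'a' = {T0}  orig:{}
  T[2,2] 'a' = {T0}  orig:{}
  T[3,3] 'b' = {T1}  orig:{}
  T[4,4] 'b' = {T1}  orig:{}
  T[5,5] 'b' = {T1}  orig:{}
  T[6,6] 'b' = {T1}  orig:{}
  T[7,7] 'a' = {T0}  orig:{}
  T[8,8] 'a' = {T0}  orig:{}
  T[9,9] 'a' = {T0}  orig:{}
  T[0,1] 'ba' = {S}
  T[1,2] 'aa' = {X2}  orig:{}
  T[2,3] 'ab' = {S}
  T[3,4] 'bb' = {A}
  T[4,5] 'bb' = {A}
  T[5,6] 'bb' = {A}
  T[6,7] 'ba' = {S}
  T[7,8] 'aa' = {X2}  orig:{}
  T[8,9] 'aa' = {X2}  orig:{}
  T[0,2] 'baa' = ∅
  T[1,3] 'aab' = ∅
  T[2,4] 'abb' = ∅
  T[3,5] 'bbb' = ∅
  T[4,6] 'bbb' = ∅
  T[5,7] 'bba' = ∅
  T[6,8] 'baa' = ∅
  T[7,9] 'aaa' = ∅
  T[0,3] 'baab' = ∅
  T[1,4] 'aabb' = ∅
  T[2,5] 'abbb' = {S}
  T[3,6] 'bbbb' = ∅
  T[4,7] 'bbba' = ∅
  T[5,8] 'bbaa' = ∅
  T[6,9] 'baaa' = {A}
  T[0,4] 'baabb' = ∅
  T[1,5] 'aabbb' = ∅
  T[2,6] 'abbbb' = ∅
  T[3,7] 'bbbba' = ∅
  T[4,8] 'bbbaa' = ∅
  T[5,9] 'bbaaa' = ∅
  T[0,5] 'baabbb' = ∅
  T[1,6] 'aabbbb' = ∅
  T[2,7] 'abbbba' = ∅
  T[3,8] 'bbbbaa' = ∅
  T[4,9] 'bbbaaa' = ∅
  T[0,6] 'baabbbb' = ∅
  T[1,7] 'aabbbba' = ∅
  T[2,8] 'abbbbaa' = ∅
  T[3,9] 'bbbbaaa' = ∅
  T[0,7] 'baabbbba' = ∅
  T[1,8] 'aabbbbaa' = ∅
  T[2,9] 'abbbbaaa' = {S}
  T[0,8] 'baabbbbaa' = ∅
  T[1,9] 'aabbbbaaa' = ∅
  T[0,9] 'baabbbbaaa' = ∅

S ∉ T[0,9] ⇒ NO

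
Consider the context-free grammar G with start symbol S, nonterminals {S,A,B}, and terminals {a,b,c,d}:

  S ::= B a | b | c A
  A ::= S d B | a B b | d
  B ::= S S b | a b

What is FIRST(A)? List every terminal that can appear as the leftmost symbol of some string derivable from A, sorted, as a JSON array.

Compute FIRST by fixpoint:
[1]
  A via A→a B b: +{a}
  A via A→d: +{d}
  B via B→a b: +{a}
  S via S→B a: +{a}
  S via S→b: +{b}
  S via S→c A: +{c}
  S: {a,b,c}  A: {a,d}  B: {a}
[2]
  A via A→S d B: +{b,c}
  B via B→S S b: +{b,c}
  S: {a,b,c}  A: {a,b,c,d}  B: {a,b,c}
[3] — fixpoint
  S: {a,b,c}  A: {a,b,c,d}  B: {a,b,c}

FIRST(A) = ["a", "b", "c", "d"]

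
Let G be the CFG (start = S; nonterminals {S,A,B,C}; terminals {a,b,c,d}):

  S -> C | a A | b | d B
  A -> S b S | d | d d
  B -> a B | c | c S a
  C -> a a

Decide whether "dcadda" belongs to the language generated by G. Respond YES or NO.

CNF form of G:
  S -> T1 B | T2 A | T2 T2 | b
  A -> S X4 | T1 T1 | d
  B -> T2 B | T3 X5 | c
  C -> T2 T2
  T0 -> b
  T1 -> d
  T2 -> a
  T3 -> c
  X4 -> T0 S
  X5 -> S T2

CYK table (by increasing span):
  T[0,0] 'd' = {A,T1}  orig:{A}
  T[1,1] 'c' = {B,T3}  orig:{B}
  T[2,2] 'a' = {T2}  orig:{}
  T[3,3] 'd' = {A,T1}  orig:{A}
  T[4,4] 'd' = {A,T1}  orig:{A}
  T[5,5] 'a' = {T2}  orig:{}
  T[0,1] 'dc' = {S}
  T[1,2] 'ca' = ∅
  T[2,3] 'ad' = {S}
  T[3,4] 'dd' = {A}
  T[4,5] 'da' = ∅
  T[0,2] 'dca' = {X5}  orig:{}
  T[1,3] 'cad' = ∅
  T[2,4] 'add' = {S}
  T[3,5] 'dda' = ∅
  T[0,3] 'dcad' = ∅
  T[1,4] 'cadd' = ∅
  T[2,5] 'adda' = {X5}  orig:{}
  T[0,4] 'dcadd' = ∅
  T[1,5] 'cadda' = {B}
  T[0,5] 'dcadda' = {S}

S ∈ T[0,5] ⇒ YES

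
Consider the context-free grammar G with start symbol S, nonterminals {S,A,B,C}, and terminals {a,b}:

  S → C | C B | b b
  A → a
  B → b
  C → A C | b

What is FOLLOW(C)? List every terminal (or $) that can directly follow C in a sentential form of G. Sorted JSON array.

FIRST sets, iterate to fixpoint:
[1]
  A via A→a: +{a}
  B via B→b: +{b}
  C via C→A C: +{a}
  C via C→b: +{b}
  S via S→C: +{a,b}
  S: {a,b}  A: {a}  B: {b}  C: {a,b}
[2] (stable)
  S: {a,b}  A: {a}  B: {b}  C: {a,b}

Compute FOLLOW by fixpoint:
initialize: $ ∈ FOLLOW(S)
iter 1:
  C→A C: FOLLOW(A) ⊇ FIRST(C) = {a,b}; new: +{a,b}
  S→C: FOLLOW(C) ⊇ FOLLOW(S) ⊇ {$}; new: +{$}
  S→C B: FOLLOW(C) ⊇ FIRST(B) = {b}; new: +{b}
  S→C B: FOLLOW(B) ⊇ FOLLOW(S) ⊇ {$}; new: +{$}
  S: {$}  A: {a,b}  B: {$}  C: {$,b}
iter 2: done
  S: {$}  A: {a,b}  B: {$}  C: {$,b}

FOLLOW(C) = ["$", "b"]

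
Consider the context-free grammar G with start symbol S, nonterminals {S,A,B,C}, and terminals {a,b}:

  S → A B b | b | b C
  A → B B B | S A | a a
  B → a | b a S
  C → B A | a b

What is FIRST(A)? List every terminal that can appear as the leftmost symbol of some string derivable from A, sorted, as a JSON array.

FIRST sets, iterate to fixpoint:
[1]
  A via A→a a: +{a}
  B via B→a: +{a}
  B via B→b a S: +{b}
  C via C→B A: +{a,b}
  S via S→A B b: +{a}
  S via S→b: +{b}
  S: {a,b}  A: {a}  B: {a,b}  C: {a,b}
[2]
  A via A→B B B: +{b}
  S: {a,b}  A: {a,b}  B: {a,b}  C: {a,b}
[3] (stable)
  S: {a,b}  A: {a,b}  B: {a,b}  C: {a,b}

FIRST(A) = ["a", "b"]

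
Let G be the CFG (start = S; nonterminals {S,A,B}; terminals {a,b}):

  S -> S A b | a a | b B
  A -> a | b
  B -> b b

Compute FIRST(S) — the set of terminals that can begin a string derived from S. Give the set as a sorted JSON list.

FIRST sets, iterate to fixpoint:
round 1:
  A via A→a: +{a}
  A via A→b: +{b}
  B via B→b b: +{b}
  S via S→a a: +{a}
  S via S→b B: +{b}
  S: {a,b}  A: {a,b}  B: {b}
round 2: (stable)
  S: {a,b}  A: {a,b}  B: {b}

FIRST(S) = ["a", "b"]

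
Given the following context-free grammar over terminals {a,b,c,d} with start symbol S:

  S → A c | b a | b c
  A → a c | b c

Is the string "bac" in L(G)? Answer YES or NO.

Convert to CNF:
  S -> A T1 | T2 T0 | T2 T1
  A -> T0 T1 | T2 T1
  T0 -> a
  T1 -> c
  T2 -> b

CYK fill:
  [0..0]={T2}  "b"  orig:{}
  [1..1]={T0}  "a"  orig:{}
  [2..2]={T1}  "c"  orig:{}
  [0..1]={S}  "ba"
  [1..2]={A}  "ac"
  [0..2]=∅  "bac"

S ∉ T[0,2] ⇒ NO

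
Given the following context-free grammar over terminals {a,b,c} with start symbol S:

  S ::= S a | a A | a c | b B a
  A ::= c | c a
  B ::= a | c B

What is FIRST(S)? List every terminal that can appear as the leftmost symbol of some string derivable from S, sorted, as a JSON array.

Compute FIRST by fixpoint:
iter 1:
  A via A→c: +{c}
  B via B→a: +{a}
  B via B→c B: +{c}
  S via S→a A: +{a}
  S via S→b B a: +{b}
  FIRST(S)={a,b}  FIRST(A)={c}  FIRST(B)={a,c}
iter 2: done
  FIRST(S)={a,b}  FIRST(A)={c}  FIRST(B)={a,c}

FIRST(S) = ["a", "b"]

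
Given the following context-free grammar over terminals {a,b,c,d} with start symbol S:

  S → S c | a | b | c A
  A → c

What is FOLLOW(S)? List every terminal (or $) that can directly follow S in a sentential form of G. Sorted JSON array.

Compute FIRST by fixpoint:
pass 1:
  A via A→c: +{c}
  S via S→a: +{a}
  S via S→b: +{b}
  S via S→c A: +{c}
  S: {a,b,c}  A: {c}
pass 2: — fixpoint
  S: {a,b,c}  A: {c}

FOLLOW iteration:
FOLLOW(S) := {$}
[1]
  S→S c: FOLLOW(S) ⊇ FIRST(c) = {c}; new: +{c}
  S→c A: FOLLOW(A) ⊇ FOLLOW(S) ⊇ {$,c}; new: +{$,c}
  S: {$,c}  A: {$,c}
[2] — fixpoint
  S: {$,c}  A: {$,c}

FOLLOW(S) = ["$", "c"]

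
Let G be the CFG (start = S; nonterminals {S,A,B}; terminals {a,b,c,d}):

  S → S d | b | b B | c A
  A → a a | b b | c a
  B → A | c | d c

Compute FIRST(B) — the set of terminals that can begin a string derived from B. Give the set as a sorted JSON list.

Compute FIRST by fixpoint:
round 1:
  A via A→a a: +{a}
  A via A→b b: +{b}
  A via A→c a: +{c}
  B via B→A: +{a,b,c}
  B via B→d c: +{d}
  S via S→b: +{b}
  S via S→c A: +{c}
  FIRST(S)={b,c}  FIRST(A)={a,b,c}  FIRST(B)={a,b,c,d}
round 2: done
  FIRST(S)={b,c}  FIRST(A)={a,b,c}  FIRST(B)={a,b,c,d}

FIRST(B) = ["a", "b", "c", "d"]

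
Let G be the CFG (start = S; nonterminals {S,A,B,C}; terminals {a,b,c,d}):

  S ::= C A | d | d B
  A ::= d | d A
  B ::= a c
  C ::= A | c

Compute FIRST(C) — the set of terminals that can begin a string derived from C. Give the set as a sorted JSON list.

Compute FIRST by fixpoint:
iter 1:
  A via A→d: +{d}
  B via B→a c: +{a}
  C via C→A: +{d}
  C via C→c: +{c}
  S via S→C A: +{c,d}
  S: {c,d}  A: {d}  B: {a}  C: {c,d}
iter 2: done
  S: {c,d}  A: {d}  B: {a}  C: {c,d}

FIRST(C) = ["c", "d"]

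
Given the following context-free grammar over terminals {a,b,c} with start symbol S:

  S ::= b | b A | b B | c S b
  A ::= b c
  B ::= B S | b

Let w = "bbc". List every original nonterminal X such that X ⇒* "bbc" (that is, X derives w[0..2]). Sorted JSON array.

CNF form of G:
  S -> T0 A | T0 B | T1 X2 | b
  A -> T0 T1
  B -> B S | b
  T0 -> b
  T1 -> c
  X2 -> S T0

Fill CYK table bottom-up — only the sub-triangle for w[0..2]:
  T[0,0] 'b' = {B,S,T0}  orig:{B,S}
  T[1,1] 'b' = {B,S,T0}  orig:{B,S}
  T[2,2] 'c' = {T1}  orig:{}
  T[0,1] 'bb' = {B,S,X2}  orig:{B,S}
  T[1,2] 'bc' = {A}
  T[0,2] 'bbc' = {S}

Original NTs in T[0,2] deriving "bbc": ["S"]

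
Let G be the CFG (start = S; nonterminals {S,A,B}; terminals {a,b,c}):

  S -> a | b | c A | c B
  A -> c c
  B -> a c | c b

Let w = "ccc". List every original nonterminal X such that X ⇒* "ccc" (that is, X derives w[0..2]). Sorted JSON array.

Convert to CNF:
  S -> T0 A | T0 B | a | b
  A -> T0 T0
  B -> T0 T2 | T1 T0
  T0 -> c
  T1 -> a
  T2 -> b

CYK fill, restricted to cells inside w[0..2]:
  T[0,0] 'c' = {T0}  orig:{}
  T[1,1] 'c' = {T0}  orig:{}
  T[2,2] 'c' = {T0}  orig:{}
  T[0,1] 'cc' = {A}
  T[1,2] 'cc' = {A}
  T[0,2] 'ccc' = {S}

Original NTs in T[0,2] deriving "ccc": ["S"]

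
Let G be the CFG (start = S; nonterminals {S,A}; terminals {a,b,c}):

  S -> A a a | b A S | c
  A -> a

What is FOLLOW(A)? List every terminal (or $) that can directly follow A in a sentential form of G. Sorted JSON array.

FIRST sets, iterate to fixpoint:
iter 1:
  A via A→a: +{a}
  S via S→A a a: +{a}
  S via S→b A S: +{b}
  S via S→c: +{c}
  FIRST(S)={a,b,c}  FIRST(A)={a}
iter 2: (no change)
  FIRST(S)={a,b,c}  FIRST(A)={a}

FOLLOW iteration:
initialize: $ ∈ FOLLOW(S)
round 1:
  S→A a a: FOLLOW(A) ⊇ FIRST(a) = {a}; new: +{a}
  S→b A S: FOLLOW(A) ⊇ FIRST(S) = {a,b,c}; new: +{b,c}
  S: {$}  A: {a,b,c}
round 2: (no change)
  S: {$}  A: {a,b,c}

FOLLOW(A) = ["a", "b", "c"]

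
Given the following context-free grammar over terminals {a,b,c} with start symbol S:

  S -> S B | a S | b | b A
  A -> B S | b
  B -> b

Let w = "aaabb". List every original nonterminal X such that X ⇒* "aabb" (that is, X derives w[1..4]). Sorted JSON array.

CNF form of G:
  S -> S B | T0 S | T1 A | b
  A -> B S | b
  B -> b
  T0 -> a
  T1 -> b

CYK fill, restricted to cells inside w[1..4]:
  T[1,1] 'a' = {T0}  orig:{}
  T[2,2] 'a' = {T0}  orig:{}
  T[3,3] 'b' = {A,B,S,T1}  orig:{A,B,S}
  T[4,4] 'b' = {A,B,S,T1}  orig:{A,B,S}
  T[1,2] 'aa' = ∅
  T[2,3] 'ab' = {S}
  T[3,4] 'bb' = {A,S}
  T[1,3] 'aab' = {S}
  T[2,4] 'abb' = {S}
  T[1,4] 'aabb' = {S}

Original NTs in T[1,4] deriving "aabb": ["S"]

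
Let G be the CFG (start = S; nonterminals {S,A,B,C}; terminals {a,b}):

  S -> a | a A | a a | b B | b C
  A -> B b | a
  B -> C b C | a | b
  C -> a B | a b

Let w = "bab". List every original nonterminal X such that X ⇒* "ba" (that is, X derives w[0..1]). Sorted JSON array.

CNF form of G:
  S -> T0 B | T0 C | T1 A | T1 T1 | a
  A -> B T0 | a
  B -> C X2 | a | b
  C -> T1 B | T1 T0
  T0 -> b
  T1 -> a
  X2 -> T0 C

CYK fill (cells [i..j] with 0 ≤ i ≤ j ≤ 1 only):
  cell(0,0) b: {B,T0}  orig:{B}
  cell(1,1) a: {A,B,S,T1}  orig:{A,B,S}
  cell(0,1) ba: {S}

Original NTs in T[0,1] deriving "ba": ["S"]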